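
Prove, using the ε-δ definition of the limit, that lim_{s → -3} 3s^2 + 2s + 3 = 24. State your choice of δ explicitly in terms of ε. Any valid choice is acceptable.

δ = min(1, ε/19)

Suppose ε > 0. We want δ > 0 such that 0 < |s + 3| < δ implies |(3s^2 + 2s + 3) − 24| < ε.
(3s^2 + 2s + 3) − 24 = 3s^2 + 2s - 21 = (s + 3)(3s - 7).
So |(3s^2 + 2s + 3) − 24| = |s + 3|·|3s - 7|.
Require δ ≤ 1. Then |s + 3| < 1 gives |s| < 4, and by the triangle inequality |3s - 7| ≤ 3·4 + 7 = 19.
Hence |(3s^2 + 2s + 3) − 24| ≤ 19|s + 3| < ε provided |s + 3| < ε/19.
Choosing δ = min(1, ε/19) ensures both conditions, hence |(3s^2 + 2s + 3) − 24| < ε.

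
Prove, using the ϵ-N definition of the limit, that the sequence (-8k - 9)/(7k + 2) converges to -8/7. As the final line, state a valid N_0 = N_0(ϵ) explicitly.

Let ϵ > 0 be given. For k ≥ 1, |(-8k - 9)/(7k + 2) + 8/7| = |-47|/(7(7k + 2)) = 47/(7(7k + 2)).
Since 7k + 2 ≥ 7k for k ≥ 1, this is ≤ 47/(7·7k) = (47/49)/k.
So |(-8k - 9)/(7k + 2) + 8/7| < ϵ whenever k > (47/49)/ϵ.
Take N_0 = (47/49)/ϵ. If k > N_0 then |(-8k - 9)/(7k + 2) + 8/7| ≤ (47/49)/k < ϵ.

N_0 = (47/49)/ϵ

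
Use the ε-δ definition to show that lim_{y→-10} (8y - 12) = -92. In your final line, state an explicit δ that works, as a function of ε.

Let ε > 0. We need δ > 0 so that 0 < |y + 10| < δ implies |(8y - 12) + 92| < ε.
|(8y - 12) + 92| = |8y + 80| = 8|y + 10|.
Thus it suffices that |y + 10| < ε/8.
Take δ = ε/8. If 0 < |y + 10| < δ then |(8y - 12) + 92| = 8|y + 10| < 8·(ε/8) = ε.

δ = ε/8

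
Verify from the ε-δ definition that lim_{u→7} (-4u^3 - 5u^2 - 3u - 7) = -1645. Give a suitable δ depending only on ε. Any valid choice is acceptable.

δ = min(1, ε/754)

Suppose ε > 0. We want δ > 0 such that 0 < |u − 7| < δ implies |(-4u^3 - 5u^2 - 3u - 7) + 1645| < ε.
(-4u^3 - 5u^2 - 3u - 7) + 1645 = -4u^3 - 5u^2 - 3u + 1638 = (u − 7)(-4u^2 - 33u - 234).
So |(-4u^3 - 5u^2 - 3u - 7) + 1645| = |u − 7|·|-4u^2 - 33u - 234|.
Require δ ≤ 1. Then |u − 7| < 1 gives |u| < 8, and by the triangle inequality |-4u^2 - 33u - 234| ≤ 4·8^2 + 33·8 + 234 = 754.
Hence |(-4u^3 - 5u^2 - 3u - 7) + 1645| ≤ 754|u − 7| < ε provided |u − 7| < ε/754.
Choosing δ = min(1, ε/754) ensures both conditions, hence |(-4u^3 - 5u^2 - 3u - 7) + 1645| < ε.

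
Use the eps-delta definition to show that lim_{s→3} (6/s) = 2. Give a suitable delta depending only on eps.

Let eps > 0 be given. We seek delta > 0 such that 0 < |s − 3| < delta implies |6/s − 2| < eps.
|6/s − 2| = 6·|3 − s|/(3·|s|) = 6|s − 3|/(3|s|).
Require delta ≤ 3/2 so that |s| > 3 − 3/2 = 3/2, hence 3|s| > 9/2.
Then |6/s − 2| < 6|s − 3|/(9/2), which is < eps when |s − 3| < (3/4)eps.
Take delta = min(3/2, (3/4)eps). Then 0 < |s − 3| < delta gives both |s − 3| < 3/2 and |s − 3| < (3/4)eps, so |6/s − 2| < eps.

delta = min(3/2, (3/4)eps)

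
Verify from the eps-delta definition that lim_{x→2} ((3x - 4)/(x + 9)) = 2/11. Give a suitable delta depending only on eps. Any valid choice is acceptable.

delta = min(11/2, (121/62)eps)

Let eps > 0. We want delta > 0 with 0 < |x − 2| < delta ⇒ |(3x - 4)/(x + 9) − (2/11)| < eps.
Combining over a common denominator, (3x - 4)/(x + 9) − (2/11) = [(3x - 4)·11 − 2·(x + 9)] / [11·(x + 9)] = 31(x − 2) / (11(x + 9)).
So |(3x - 4)/(x + 9) − (2/11)| = 31|x − 2| / (11·|x + 9|).
Require delta ≤ 11/2, so |x + 9| ≥ |11| − |x − 2| > 11 − 11/2 = 11/2.
Hence |(3x - 4)/(x + 9) − (2/11)| < 31|x − 2|/(11·(11/2)) = (62/121)|x − 2|, which is < eps once |x − 2| < (121/62)eps.
Take delta = min(11/2, (121/62)eps). Then 0 < |x − 2| < delta forces both bounds, so |(3x - 4)/(x + 9) − (2/11)| < eps.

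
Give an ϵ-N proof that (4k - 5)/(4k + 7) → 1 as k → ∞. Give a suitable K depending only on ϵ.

Fix ϵ > 0. For k ≥ 1, |(4k - 5)/(4k + 7) − 1| = |-48|/(4(4k + 7)) = 48/(4(4k + 7)).
Since 4k + 7 ≥ 4k for k ≥ 1, this is ≤ 48/(4·4k) = 3/k.
So |(4k - 5)/(4k + 7) − 1| < ϵ whenever k > 3/ϵ.
Take K = 3/ϵ. If k > K then |(4k - 5)/(4k + 7) − 1| ≤ 3/k < ϵ.

K = 3/ϵ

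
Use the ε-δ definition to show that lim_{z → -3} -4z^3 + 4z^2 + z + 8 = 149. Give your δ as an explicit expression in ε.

Suppose ε > 0. We want δ > 0 such that 0 < |z + 3| < δ implies |(-4z^3 + 4z^2 + z + 8) − 149| < ε.
(-4z^3 + 4z^2 + z + 8) − 149 = -4z^3 + 4z^2 + z - 141 = (z + 3)(-4z^2 + 16z - 47).
So |(-4z^3 + 4z^2 + z + 8) − 149| = |z + 3|·|-4z^2 + 16z - 47|.
Assume first that |z + 3| < 1, so |z| < 4. Then |-4z^2 + 16z - 47| ≤ 4·4^2 + 16·4 + 47 = 175.
Hence |(-4z^3 + 4z^2 + z + 8) − 149| ≤ 175|z + 3| < ε provided |z + 3| < ε/175.
Take δ = min(1, ε/175). Then 0 < |z + 3| < δ gives both |z + 3| < 1 and |z + 3| < ε/175, so |(-4z^3 + 4z^2 + z + 8) − 149| < ε.

δ = min(1, ε/175)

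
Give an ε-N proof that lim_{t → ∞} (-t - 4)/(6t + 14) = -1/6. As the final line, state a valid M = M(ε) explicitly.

Let ε > 0. We seek M > 0 such that t > M implies |(-t - 4)/(6t + 14) + 1/6| < ε.
(-t - 4)/(6t + 14) + 1/6 = (6(-t - 4) − (-1)(6t + 14)) / (6(6t + 14)) = -10/(6(6t + 14)).
For t > 0 we have 6t + 14 > 6t, so |(-t - 4)/(6t + 14) + 1/6| = 10/(6(6t + 14)) < 10/(6·6t) = (5/18)/t.
Thus |(-t - 4)/(6t + 14) + 1/6| < ε whenever t > (5/18)/ε.
Take M = (5/18)/ε. If t > M then |(-t - 4)/(6t + 14) + 1/6| < (5/18)/t < ε.

M = (5/18)/ε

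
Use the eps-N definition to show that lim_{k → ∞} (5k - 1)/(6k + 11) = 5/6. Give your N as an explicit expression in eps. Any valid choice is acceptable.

N = (61/36)/eps

Let eps > 0 be given. For k ≥ 1, |(5k - 1)/(6k + 11) − (5/6)| = |-61|/(6(6k + 11)) = 61/(6(6k + 11)).
Since 6k + 11 ≥ 6k for k ≥ 1, this is ≤ 61/(6·6k) = (61/36)/k.
So |(5k - 1)/(6k + 11) − (5/6)| < eps whenever k > (61/36)/eps.
Take N = (61/36)/eps. If k > N then |(5k - 1)/(6k + 11) − (5/6)| ≤ (61/36)/k < eps.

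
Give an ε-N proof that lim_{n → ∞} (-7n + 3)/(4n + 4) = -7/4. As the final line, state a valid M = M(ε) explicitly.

Let ε > 0 be given. For n ≥ 1, |(-7n + 3)/(4n + 4) + 7/4| = |40|/(4(4n + 4)) = 40/(4(4n + 4)).
Since 4n + 4 ≥ 4n for n ≥ 1, this is ≤ 40/(4·4n) = (5/2)/n.
So |(-7n + 3)/(4n + 4) + 7/4| < ε whenever n > (5/2)/ε.
Take M = (5/2)/ε. If n > M then |(-7n + 3)/(4n + 4) + 7/4| ≤ (5/2)/n < ε.

M = (5/2)/ε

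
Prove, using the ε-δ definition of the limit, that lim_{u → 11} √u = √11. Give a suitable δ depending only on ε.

δ = min(11, √11·ε)

Fix ε > 0. We want δ > 0 such that 0 < |u − 11| < δ implies |√u − √11| < ε.
Multiplying by the conjugate, |√u − √11| = |u − 11|/(√u + √11).
Restrict δ ≤ 11 so that |u − 11| < 11 forces u > 0, and then √u + √11 > √11.
Hence |√u − √11| < |u − 11|/√11, which is < ε once |u − 11| < √11·ε.
Take δ = min(11, √11·ε). If 0 < |u − 11| < δ then u > 0 and |√u − √11| < |u − 11|/√11 < ε.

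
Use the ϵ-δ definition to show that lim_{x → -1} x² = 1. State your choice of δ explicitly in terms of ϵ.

Fix ϵ > 0. We seek δ > 0 with 0 < |x + 1| < δ ⇒ |x² − 1| < ϵ.
Factor: x² − 1 = (x + 1)(x - 1), so |x² − 1| = |x + 1|·|x - 1|.
Restrict δ ≤ 1. Then |x + 1| < 1 gives |x| < 2, so by the triangle inequality |x - 1| ≤ 2 + 1 = 3.
Hence |x² − 1| ≤ 3|x + 1|, which is < ϵ once |x + 1| < ϵ/3.
Take δ = min(1, ϵ/3). If 0 < |x + 1| < δ then both bounds hold and |x² − 1| ≤ 3|x + 1| < 3·(ϵ/3) = ϵ.

δ = min(1, ϵ/3)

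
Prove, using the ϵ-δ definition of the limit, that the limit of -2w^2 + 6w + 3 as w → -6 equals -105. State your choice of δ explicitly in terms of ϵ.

δ = min(2, ϵ/34)

Let ϵ > 0 be given. We want δ > 0 such that 0 < |w + 6| < δ implies |(-2w^2 + 6w + 3) + 105| < ϵ.
(-2w^2 + 6w + 3) + 105 = -2w^2 + 6w + 108 = (w + 6)(-2w + 18).
So |(-2w^2 + 6w + 3) + 105| = |w + 6|·|-2w + 18|.
Require δ ≤ 2. Then |w + 6| < 2 gives |w| < 8, and by the triangle inequality |-2w + 18| ≤ 2·8 + 18 = 34.
Hence |(-2w^2 + 6w + 3) + 105| ≤ 34|w + 6| < ϵ provided |w + 6| < ϵ/34.
Take δ = min(2, ϵ/34). Then 0 < |w + 6| < δ gives both |w + 6| < 2 and |w + 6| < ϵ/34, so |(-2w^2 + 6w + 3) + 105| < ϵ.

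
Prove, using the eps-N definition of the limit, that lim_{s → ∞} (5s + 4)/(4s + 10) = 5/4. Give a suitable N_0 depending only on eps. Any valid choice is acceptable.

N_0 = (17/8)/eps

Let eps > 0 be given. We seek N_0 > 0 such that s > N_0 implies |(5s + 4)/(4s + 10) − (5/4)| < eps.
(5s + 4)/(4s + 10) − (5/4) = (4(5s + 4) − 5(4s + 10)) / (4(4s + 10)) = -34/(4(4s + 10)).
For s > 0 we have 4s + 10 > 4s, so |(5s + 4)/(4s + 10) − (5/4)| = 34/(4(4s + 10)) < 34/(4·4s) = (17/8)/s.
Thus |(5s + 4)/(4s + 10) − (5/4)| < eps whenever s > (17/8)/eps.
Take N_0 = (17/8)/eps. If s > N_0 then |(5s + 4)/(4s + 10) − (5/4)| < (17/8)/s < eps.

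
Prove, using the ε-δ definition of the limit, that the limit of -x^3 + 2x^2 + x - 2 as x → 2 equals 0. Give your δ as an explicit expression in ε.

Suppose ε > 0. We want δ > 0 such that 0 < |x − 2| < δ implies |(-x^3 + 2x^2 + x - 2)| < ε.
(-x^3 + 2x^2 + x - 2) = -x^3 + 2x^2 + x - 2 = (x − 2)(-x^2 + 1).
So |(-x^3 + 2x^2 + x - 2)| = |x − 2|·|-x^2 + 1|.
Require δ ≤ 1. Then |x − 2| < 1 gives |x| < 3, and by the triangle inequality |-x^2 + 1| ≤ 3^2 + 1 = 10.
Hence |(-x^3 + 2x^2 + x - 2)| ≤ 10|x − 2| < ε provided |x − 2| < ε/10.
Choosing δ = min(1, ε/10) ensures both conditions, hence |(-x^3 + 2x^2 + x - 2)| < ε.

δ = min(1, ε/10)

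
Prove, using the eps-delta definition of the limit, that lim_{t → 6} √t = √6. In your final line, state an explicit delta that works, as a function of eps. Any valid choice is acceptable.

delta = min(6, √6·eps)

Fix eps > 0. We want delta > 0 such that 0 < |t − 6| < delta implies |√t − √6| < eps.
Rationalise: √t − √6 = (t − 6)/(√t + √6), so |√t − √6| = |t − 6|/(√t + √6).
Restrict delta ≤ 6 so that |t − 6| < 6 forces t > 0, and then √t + √6 > √6.
Hence |√t − √6| < |t − 6|/√6, which is < eps once |t − 6| < √6·eps.
Take delta = min(6, √6·eps). If 0 < |t − 6| < delta then t > 0 and |√t − √6| < |t − 6|/√6 < eps.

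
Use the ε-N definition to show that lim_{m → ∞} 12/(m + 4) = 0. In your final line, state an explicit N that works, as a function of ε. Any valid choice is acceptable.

N = 12/ε

Suppose ε > 0. For m ≥ 1, |12/(m + 4) − 0| = 12/(m + 4) ≤ 12/m.
We need 12/m < ε, i.e. m > 12/ε.
Take N = 12/ε. If m > N then |12/(m + 4)| ≤ 12/m < ε.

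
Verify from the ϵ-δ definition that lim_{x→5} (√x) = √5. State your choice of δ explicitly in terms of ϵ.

δ = min(5, √5·ϵ)

Let ϵ > 0. We want δ > 0 such that 0 < |x − 5| < δ implies |√x − √5| < ϵ.
Rationalise: √x − √5 = (x − 5)/(√x + √5), so |√x − √5| = |x − 5|/(√x + √5).
Restrict δ ≤ 5 so that |x − 5| < 5 forces x > 0, and then √x + √5 > √5.
Hence |√x − √5| < |x − 5|/√5, which is < ϵ once |x − 5| < √5·ϵ.
Take δ = min(5, √5·ϵ). If 0 < |x − 5| < δ then x > 0 and |√x − √5| < |x − 5|/√5 < ϵ.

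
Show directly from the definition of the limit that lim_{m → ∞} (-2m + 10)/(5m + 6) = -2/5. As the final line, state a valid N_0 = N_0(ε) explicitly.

Fix ε > 0. For m ≥ 1, |(-2m + 10)/(5m + 6) + 2/5| = |62|/(5(5m + 6)) = 62/(5(5m + 6)).
Since 5m + 6 ≥ 5m for m ≥ 1, this is ≤ 62/(5·5m) = (62/25)/m.
So |(-2m + 10)/(5m + 6) + 2/5| < ε whenever m > (62/25)/ε.
Take N_0 = (62/25)/ε. If m > N_0 then |(-2m + 10)/(5m + 6) + 2/5| ≤ (62/25)/m < ε.

N_0 = (62/25)/ε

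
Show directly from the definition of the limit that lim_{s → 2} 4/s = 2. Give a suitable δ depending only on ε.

Suppose ε > 0. We seek δ > 0 such that 0 < |s − 2| < δ implies |4/s − 2| < ε.
|4/s − 2| = 4·|2 − s|/(2·|s|) = 4|s − 2|/(2|s|).
Restrict δ ≤ 1. Then |s − 2| < 1 gives |s| > 1, so 2|s| > 2.
Then |4/s − 2| < 4|s − 2|/2, which is < ε when |s − 2| < (1/2)ε.
Take δ = min(1, (1/2)ε). Then 0 < |s − 2| < δ gives both |s − 2| < 1 and |s − 2| < (1/2)ε, so |4/s − 2| < ε.

δ = min(1, (1/2)ε)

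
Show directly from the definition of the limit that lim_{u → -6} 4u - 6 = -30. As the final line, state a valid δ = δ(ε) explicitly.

Let ε > 0 be given. We need δ > 0 so that 0 < |u + 6| < δ implies |(4u - 6) + 30| < ε.
Since (4u - 6) + 30 = 4(u + 6), we have |(4u - 6) + 30| = 4|u + 6|.
Thus it suffices that |u + 6| < ε/4.
Choosing δ = ε/4 gives |(4u - 6) + 30| = 4|u + 6| < ε whenever |u + 6| < δ.

δ = ε/4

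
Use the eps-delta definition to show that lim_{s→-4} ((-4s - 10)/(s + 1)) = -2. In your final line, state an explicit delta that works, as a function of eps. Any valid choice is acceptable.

Suppose eps > 0. We want delta > 0 with 0 < |s + 4| < delta ⇒ |(-4s - 10)/(s + 1) + 2| < eps.
Combining over a common denominator, (-4s - 10)/(s + 1) + 2 = [(-4s - 10)·(-3) − 6·(s + 1)] / [(-3)·(s + 1)] = 6(s + 4) / ((-3)(s + 1)).
So |(-4s - 10)/(s + 1) + 2| = 6|s + 4| / (3·|s + 1|).
Restrict delta ≤ 3/2. Then |s + 4| < 3/2 gives |s + 1| = |(s + 4) + (-3)| ≥ 3 − 3/2 = 3/2.
Hence |(-4s - 10)/(s + 1) + 2| < 6|s + 4|/(3·(3/2)) = (4/3)|s + 4|, which is < eps once |s + 4| < (3/4)eps.
Take delta = min(3/2, (3/4)eps). Then 0 < |s + 4| < delta forces both bounds, so |(-4s - 10)/(s + 1) + 2| < eps.

delta = min(3/2, (3/4)eps)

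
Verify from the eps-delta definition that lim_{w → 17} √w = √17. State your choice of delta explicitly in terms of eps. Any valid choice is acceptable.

delta = min(17, √17·eps)

Fix eps > 0. We want delta > 0 such that 0 < |w − 17| < delta implies |√w − √17| < eps.
Rationalise: √w − √17 = (w − 17)/(√w + √17), so |√w − √17| = |w − 17|/(√w + √17).
Restrict delta ≤ 17 so that |w − 17| < 17 forces w > 0, and then √w + √17 > √17.
Hence |√w − √17| < |w − 17|/√17, which is < eps once |w − 17| < √17·eps.
Take delta = min(17, √17·eps). If 0 < |w − 17| < delta then w > 0 and |√w − √17| < |w − 17|/√17 < eps.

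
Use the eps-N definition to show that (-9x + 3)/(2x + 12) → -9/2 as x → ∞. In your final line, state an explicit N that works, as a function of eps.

N = (57/2)/eps

Fix eps > 0. We seek N > 0 such that x > N implies |(-9x + 3)/(2x + 12) + 9/2| < eps.
(-9x + 3)/(2x + 12) + 9/2 = (2(-9x + 3) − (-9)(2x + 12)) / (2(2x + 12)) = 114/(2(2x + 12)).
For x > 0 we have 2x + 12 > 2x, so |(-9x + 3)/(2x + 12) + 9/2| = 114/(2(2x + 12)) < 114/(2·2x) = (57/2)/x.
Thus |(-9x + 3)/(2x + 12) + 9/2| < eps whenever x > (57/2)/eps.
Take N = (57/2)/eps. If x > N then |(-9x + 3)/(2x + 12) + 9/2| < (57/2)/x < eps.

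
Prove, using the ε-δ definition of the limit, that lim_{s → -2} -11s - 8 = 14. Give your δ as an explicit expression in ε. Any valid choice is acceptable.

δ = ε/11

Fix ε > 0. We need δ > 0 so that 0 < |s + 2| < δ implies |(-11s - 8) − 14| < ε.
Since (-11s - 8) − 14 = -11(s + 2), we have |(-11s - 8) − 14| = 11|s + 2|.
So 11|s + 2| < ε exactly when |s + 2| < ε/11.
Take δ = ε/11. If 0 < |s + 2| < δ then |(-11s - 8) − 14| = 11|s + 2| < 11·(ε/11) = ε.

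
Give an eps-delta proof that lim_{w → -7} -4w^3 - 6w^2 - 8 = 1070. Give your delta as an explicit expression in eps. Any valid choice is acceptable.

delta = min(1, eps/586)

Let eps > 0 be given. We want delta > 0 such that 0 < |w + 7| < delta implies |(-4w^3 - 6w^2 - 8) − 1070| < eps.
(-4w^3 - 6w^2 - 8) − 1070 = -4w^3 - 6w^2 - 1078 = (w + 7)(-4w^2 + 22w - 154).
So |(-4w^3 - 6w^2 - 8) − 1070| = |w + 7|·|-4w^2 + 22w - 154|.
Require delta ≤ 1. Then |w + 7| < 1 gives |w| < 8, and by the triangle inequality |-4w^2 + 22w - 154| ≤ 4·8^2 + 22·8 + 154 = 586.
Hence |(-4w^3 - 6w^2 - 8) − 1070| ≤ 586|w + 7| < eps provided |w + 7| < eps/586.
Take delta = min(1, eps/586). Then 0 < |w + 7| < delta gives both |w + 7| < 1 and |w + 7| < eps/586, so |(-4w^3 - 6w^2 - 8) − 1070| < eps.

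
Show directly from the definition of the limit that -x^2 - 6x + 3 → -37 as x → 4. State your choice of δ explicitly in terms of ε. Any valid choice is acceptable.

δ = min(1, ε/15)

Let ε > 0. We want δ > 0 such that 0 < |x − 4| < δ implies |(-x^2 - 6x + 3) + 37| < ε.
(-x^2 - 6x + 3) + 37 = -x^2 - 6x + 40 = (x − 4)(-x - 10).
So |(-x^2 - 6x + 3) + 37| = |x − 4|·|-x - 10|.
Require δ ≤ 1. Then |x − 4| < 1 gives |x| < 5, and by the triangle inequality |-x - 10| ≤ 5 + 10 = 15.
Hence |(-x^2 - 6x + 3) + 37| ≤ 15|x − 4| < ε provided |x − 4| < ε/15.
Choosing δ = min(1, ε/15) ensures both conditions, hence |(-x^2 - 6x + 3) + 37| < ε.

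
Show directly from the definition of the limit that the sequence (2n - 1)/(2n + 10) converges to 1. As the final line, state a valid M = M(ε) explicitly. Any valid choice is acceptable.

M = (11/2)/ε

Fix ε > 0. For n ≥ 1, |(2n - 1)/(2n + 10) − 1| = |-22|/(2(2n + 10)) = 22/(2(2n + 10)).
Since 2n + 10 ≥ 2n for n ≥ 1, this is ≤ 22/(2·2n) = (11/2)/n.
So |(2n - 1)/(2n + 10) − 1| < ε whenever n > (11/2)/ε.
Take M = (11/2)/ε. If n > M then |(2n - 1)/(2n + 10) − 1| ≤ (11/2)/n < ε.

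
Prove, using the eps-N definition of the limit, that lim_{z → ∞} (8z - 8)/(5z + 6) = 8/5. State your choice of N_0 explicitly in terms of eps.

N_0 = (88/25)/eps

Let eps > 0 be given. We seek N_0 > 0 such that z > N_0 implies |(8z - 8)/(5z + 6) − (8/5)| < eps.
(8z - 8)/(5z + 6) − (8/5) = (5(8z - 8) − 8(5z + 6)) / (5(5z + 6)) = -88/(5(5z + 6)).
For z > 0 we have 5z + 6 > 5z, so |(8z - 8)/(5z + 6) − (8/5)| = 88/(5(5z + 6)) < 88/(5·5z) = (88/25)/z.
Thus |(8z - 8)/(5z + 6) − (8/5)| < eps whenever z > (88/25)/eps.
Take N_0 = (88/25)/eps. If z > N_0 then |(8z - 8)/(5z + 6) − (8/5)| < (88/25)/z < eps.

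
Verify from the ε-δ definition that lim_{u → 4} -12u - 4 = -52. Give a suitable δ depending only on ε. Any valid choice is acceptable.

Let ε > 0. We need δ > 0 so that 0 < |u − 4| < δ implies |(-12u - 4) + 52| < ε.
Since (-12u - 4) + 52 = -12(u − 4), we have |(-12u - 4) + 52| = 12|u − 4|.
So 12|u − 4| < ε exactly when |u − 4| < ε/12.
Choosing δ = ε/12 gives |(-12u - 4) + 52| = 12|u − 4| < ε whenever |u − 4| < δ.

δ = ε/12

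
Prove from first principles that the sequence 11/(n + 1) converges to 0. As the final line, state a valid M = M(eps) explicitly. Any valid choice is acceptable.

M = 11/eps

Fix eps > 0. For n ≥ 1, |11/(n + 1) − 0| = 11/(n + 1) ≤ 11/n.
We need 11/n < eps, i.e. n > 11/eps.
Take M = 11/eps. If n > M then |11/(n + 1)| ≤ 11/n < eps.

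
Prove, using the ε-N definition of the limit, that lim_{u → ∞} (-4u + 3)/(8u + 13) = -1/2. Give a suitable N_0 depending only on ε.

Let ε > 0. We seek N_0 > 0 such that u > N_0 implies |(-4u + 3)/(8u + 13) + 1/2| < ε.
(-4u + 3)/(8u + 13) + 1/2 = (8(-4u + 3) − (-4)(8u + 13)) / (8(8u + 13)) = 76/(8(8u + 13)).
For u > 0 we have 8u + 13 > 8u, so |(-4u + 3)/(8u + 13) + 1/2| = 76/(8(8u + 13)) < 76/(8·8u) = (19/16)/u.
Thus |(-4u + 3)/(8u + 13) + 1/2| < ε whenever u > (19/16)/ε.
Take N_0 = (19/16)/ε. If u > N_0 then |(-4u + 3)/(8u + 13) + 1/2| < (19/16)/u < ε.

N_0 = (19/16)/ε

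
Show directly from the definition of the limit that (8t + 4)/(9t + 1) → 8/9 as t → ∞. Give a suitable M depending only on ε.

M = (28/81)/ε

Let ε > 0. We seek M > 0 such that t > M implies |(8t + 4)/(9t + 1) − (8/9)| < ε.
(8t + 4)/(9t + 1) − (8/9) = (9(8t + 4) − 8(9t + 1)) / (9(9t + 1)) = 28/(9(9t + 1)).
For t > 0 we have 9t + 1 > 9t, so |(8t + 4)/(9t + 1) − (8/9)| = 28/(9(9t + 1)) < 28/(9·9t) = (28/81)/t.
Thus |(8t + 4)/(9t + 1) − (8/9)| < ε whenever t > (28/81)/ε.
Take M = (28/81)/ε. If t > M then |(8t + 4)/(9t + 1) − (8/9)| < (28/81)/t < ε.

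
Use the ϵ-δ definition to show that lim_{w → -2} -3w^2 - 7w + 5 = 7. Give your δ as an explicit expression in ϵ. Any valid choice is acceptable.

Let ϵ > 0 be given. We want δ > 0 such that 0 < |w + 2| < δ implies |(-3w^2 - 7w + 5) − 7| < ϵ.
(-3w^2 - 7w + 5) − 7 = -3w^2 - 7w - 2 = (w + 2)(-3w - 1).
So |(-3w^2 - 7w + 5) − 7| = |w + 2|·|-3w - 1|.
Require δ ≤ 2. Then |w + 2| < 2 gives |w| < 4, and by the triangle inequality |-3w - 1| ≤ 3·4 + 1 = 13.
Hence |(-3w^2 - 7w + 5) − 7| ≤ 13|w + 2| < ϵ provided |w + 2| < ϵ/13.
Choosing δ = min(2, ϵ/13) ensures both conditions, hence |(-3w^2 - 7w + 5) − 7| < ϵ.

δ = min(2, ϵ/13)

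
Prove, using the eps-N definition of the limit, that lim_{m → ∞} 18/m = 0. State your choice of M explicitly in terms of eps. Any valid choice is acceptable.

Suppose eps > 0. For m ≥ 1, |18/m − 0| = 18/(m) ≤ 18/m.
We need 18/m < eps, i.e. m > 18/eps.
Take M = 18/eps. If m > M then |18/m| ≤ 18/m < eps.

M = 18/eps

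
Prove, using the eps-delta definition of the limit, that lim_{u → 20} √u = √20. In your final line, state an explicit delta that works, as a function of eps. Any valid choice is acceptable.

Suppose eps > 0. We want delta > 0 such that 0 < |u − 20| < delta implies |√u − √20| < eps.
Rationalise: √u − √20 = (u − 20)/(√u + √20), so |√u − √20| = |u − 20|/(√u + √20).
Restrict delta ≤ 20 so that |u − 20| < 20 forces u > 0, and then √u + √20 > √20.
Hence |√u − √20| < |u − 20|/√20, which is < eps once |u − 20| < √20·eps.
Take delta = min(20, √20·eps). If 0 < |u − 20| < delta then u > 0 and |√u − √20| < |u − 20|/√20 < eps.

delta = min(20, √20·eps)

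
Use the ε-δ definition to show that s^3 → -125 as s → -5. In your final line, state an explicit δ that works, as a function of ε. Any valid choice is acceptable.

δ = min(1, ε/91)

Let ε > 0 be given. We seek δ > 0 with 0 < |s + 5| < δ ⇒ |s^3 + 125| < ε.
Factor: s^3 + 125 = (s + 5)(s^2 - 5s + 25), so |s^3 + 125| = |s + 5|·|s^2 - 5s + 25|.
Impose δ ≤ 1 so that |s| < 6; then |s^2 - 5s + 25| ≤ 91.
Hence |s^3 + 125| ≤ 91|s + 5|, which is < ε once |s + 5| < ε/91.
Take δ = min(1, ε/91). If 0 < |s + 5| < δ then both bounds hold and |s^3 + 125| ≤ 91|s + 5| < 91·(ε/91) = ε.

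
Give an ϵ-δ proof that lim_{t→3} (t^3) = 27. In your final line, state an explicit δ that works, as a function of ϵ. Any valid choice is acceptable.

Suppose ϵ > 0. We seek δ > 0 with 0 < |t − 3| < δ ⇒ |t^3 − 27| < ϵ.
Factor: t^3 − 27 = (t − 3)(t^2 + 3t + 9), so |t^3 − 27| = |t − 3|·|t^2 + 3t + 9|.
Restrict δ ≤ 1. Then |t − 3| < 1 gives |t| < 4, so by the triangle inequality |t^2 + 3t + 9| ≤ 4^2 + 3·4 + 9 = 37.
Hence |t^3 − 27| ≤ 37|t − 3|, which is < ϵ once |t − 3| < ϵ/37.
Take δ = min(1, ϵ/37). If 0 < |t − 3| < δ then both bounds hold and |t^3 − 27| ≤ 37|t − 3| < 37·(ϵ/37) = ϵ.

δ = min(1, ϵ/37)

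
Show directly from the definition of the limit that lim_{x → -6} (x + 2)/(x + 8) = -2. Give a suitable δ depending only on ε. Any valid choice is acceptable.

δ = min(1, (1/3)ε)

Suppose ε > 0. We want δ > 0 with 0 < |x + 6| < δ ⇒ |(x + 2)/(x + 8) + 2| < ε.
Combining over a common denominator, (x + 2)/(x + 8) + 2 = [(x + 2)·2 − (-4)·(x + 8)] / [2·(x + 8)] = 6(x + 6) / (2(x + 8)).
So |(x + 2)/(x + 8) + 2| = 6|x + 6| / (2·|x + 8|).
Require δ ≤ 1, so |x + 8| ≥ |2| − |x + 6| > 2 − 1 = 1.
Hence |(x + 2)/(x + 8) + 2| < 6|x + 6|/(2·1) = 3|x + 6|, which is < ε once |x + 6| < (1/3)ε.
Take δ = min(1, (1/3)ε). Then 0 < |x + 6| < δ forces both bounds, so |(x + 2)/(x + 8) + 2| < ε.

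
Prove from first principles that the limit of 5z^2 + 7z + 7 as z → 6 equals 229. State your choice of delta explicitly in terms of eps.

delta = min(1, eps/72)

Suppose eps > 0. We want delta > 0 such that 0 < |z − 6| < delta implies |(5z^2 + 7z + 7) − 229| < eps.
(5z^2 + 7z + 7) − 229 = 5z^2 + 7z - 222 = (z − 6)(5z + 37).
So |(5z^2 + 7z + 7) − 229| = |z − 6|·|5z + 37|.
Require delta ≤ 1. Then |z − 6| < 1 gives |z| < 7, and by the triangle inequality |5z + 37| ≤ 5·7 + 37 = 72.
Hence |(5z^2 + 7z + 7) − 229| ≤ 72|z − 6| < eps provided |z − 6| < eps/72.
Choosing delta = min(1, eps/72) ensures both conditions, hence |(5z^2 + 7z + 7) − 229| < eps.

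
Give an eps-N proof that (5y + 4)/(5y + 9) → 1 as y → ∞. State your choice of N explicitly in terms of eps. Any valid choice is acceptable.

Let eps > 0 be given. We seek N > 0 such that y > N implies |(5y + 4)/(5y + 9) − 1| < eps.
(5y + 4)/(5y + 9) − 1 = (5(5y + 4) − 5(5y + 9)) / (5(5y + 9)) = -25/(5(5y + 9)).
For y > 0 we have 5y + 9 > 5y, so |(5y + 4)/(5y + 9) − 1| = 25/(5(5y + 9)) < 25/(5·5y) = 1/y.
Thus |(5y + 4)/(5y + 9) − 1| < eps whenever y > 1/eps.
Take N = 1/eps. If y > N then |(5y + 4)/(5y + 9) − 1| < 1/y < eps.

N = 1/eps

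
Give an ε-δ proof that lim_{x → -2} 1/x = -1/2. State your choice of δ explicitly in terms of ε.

δ = min(1, 2ε)

Let ε > 0. We seek δ > 0 such that 0 < |x + 2| < δ implies |1/x + 1/2| < ε.
|1/x + 1/2| = |-2 − x|/(2·|x|) = |x + 2|/(2|x|).
Require δ ≤ 1 so that |x| > 2 − 1 = 1, hence 2|x| > 2.
Then |1/x + 1/2| < |x + 2|/2, which is < ε when |x + 2| < 2ε.
Take δ = min(1, 2ε). Then 0 < |x + 2| < δ gives both |x + 2| < 1 and |x + 2| < 2ε, so |1/x + 1/2| < ε.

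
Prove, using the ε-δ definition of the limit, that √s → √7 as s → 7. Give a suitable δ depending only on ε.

δ = min(7, √7·ε)

Let ε > 0 be given. We want δ > 0 such that 0 < |s − 7| < δ implies |√s − √7| < ε.
Multiplying by the conjugate, |√s − √7| = |s − 7|/(√s + √7).
Restrict δ ≤ 7 so that |s − 7| < 7 forces s > 0, and then √s + √7 > √7.
Hence |√s − √7| < |s − 7|/√7, which is < ε once |s − 7| < √7·ε.
Take δ = min(7, √7·ε). If 0 < |s − 7| < δ then s > 0 and |√s − √7| < |s − 7|/√7 < ε.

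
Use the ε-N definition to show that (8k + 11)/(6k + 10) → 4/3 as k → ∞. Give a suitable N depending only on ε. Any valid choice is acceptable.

N = (7/18)/ε

Let ε > 0. For k ≥ 1, |(8k + 11)/(6k + 10) − (4/3)| = |-14|/(6(6k + 10)) = 14/(6(6k + 10)).
Since 6k + 10 ≥ 6k for k ≥ 1, this is ≤ 14/(6·6k) = (7/18)/k.
So |(8k + 11)/(6k + 10) − (4/3)| < ε whenever k > (7/18)/ε.
Take N = (7/18)/ε. If k > N then |(8k + 11)/(6k + 10) − (4/3)| ≤ (7/18)/k < ε.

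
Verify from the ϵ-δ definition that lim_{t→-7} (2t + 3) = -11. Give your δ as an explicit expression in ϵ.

δ = ϵ/2

Fix ϵ > 0. We need δ > 0 so that 0 < |t + 7| < δ implies |(2t + 3) + 11| < ϵ.
|(2t + 3) + 11| = |2t + 14| = 2|t + 7|.
So 2|t + 7| < ϵ exactly when |t + 7| < ϵ/2.
Take δ = ϵ/2. If 0 < |t + 7| < δ then |(2t + 3) + 11| = 2|t + 7| < 2·(ϵ/2) = ϵ.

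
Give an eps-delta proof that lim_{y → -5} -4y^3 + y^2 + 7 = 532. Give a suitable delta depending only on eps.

delta = min(2, eps/448)

Suppose eps > 0. We want delta > 0 such that 0 < |y + 5| < delta implies |(-4y^3 + y^2 + 7) − 532| < eps.
(-4y^3 + y^2 + 7) − 532 = -4y^3 + y^2 - 525 = (y + 5)(-4y^2 + 21y - 105).
So |(-4y^3 + y^2 + 7) − 532| = |y + 5|·|-4y^2 + 21y - 105|.
Require delta ≤ 2. Then |y + 5| < 2 gives |y| < 7, and by the triangle inequality |-4y^2 + 21y - 105| ≤ 4·7^2 + 21·7 + 105 = 448.
Hence |(-4y^3 + y^2 + 7) − 532| ≤ 448|y + 5| < eps provided |y + 5| < eps/448.
Choosing delta = min(2, eps/448) ensures both conditions, hence |(-4y^3 + y^2 + 7) − 532| < eps.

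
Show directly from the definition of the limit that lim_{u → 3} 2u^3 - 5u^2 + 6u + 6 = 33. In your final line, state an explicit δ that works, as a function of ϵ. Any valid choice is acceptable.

Fix ϵ > 0. We want δ > 0 such that 0 < |u − 3| < δ implies |(2u^3 - 5u^2 + 6u + 6) − 33| < ϵ.
(2u^3 - 5u^2 + 6u + 6) − 33 = 2u^3 - 5u^2 + 6u - 27 = (u − 3)(2u^2 + u + 9).
So |(2u^3 - 5u^2 + 6u + 6) − 33| = |u − 3|·|2u^2 + u + 9|.
Require δ ≤ 1. Then |u − 3| < 1 gives |u| < 4, and by the triangle inequality |2u^2 + u + 9| ≤ 2·4^2 + 4 + 9 = 45.
Hence |(2u^3 - 5u^2 + 6u + 6) − 33| ≤ 45|u − 3| < ϵ provided |u − 3| < ϵ/45.
Choosing δ = min(1, ϵ/45) ensures both conditions, hence |(2u^3 - 5u^2 + 6u + 6) − 33| < ϵ.

δ = min(1, ϵ/45)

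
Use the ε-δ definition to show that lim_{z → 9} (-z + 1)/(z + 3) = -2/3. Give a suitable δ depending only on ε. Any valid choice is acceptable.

Suppose ε > 0. We want δ > 0 with 0 < |z − 9| < δ ⇒ |(-z + 1)/(z + 3) + 2/3| < ε.
Combining over a common denominator, (-z + 1)/(z + 3) + 2/3 = [(-z + 1)·12 − (-8)·(z + 3)] / [12·(z + 3)] = -4(z − 9) / (12(z + 3)).
So |(-z + 1)/(z + 3) + 2/3| = 4|z − 9| / (12·|z + 3|).
Restrict δ ≤ 6. Then |z − 9| < 6 gives |z + 3| = |(z − 9) + 12| ≥ 12 − 6 = 6.
Hence |(-z + 1)/(z + 3) + 2/3| < 4|z − 9|/(12·6) = (1/18)|z − 9|, which is < ε once |z − 9| < 18ε.
Take δ = min(6, 18ε). Then 0 < |z − 9| < δ forces both bounds, so |(-z + 1)/(z + 3) + 2/3| < ε.

δ = min(6, 18ε)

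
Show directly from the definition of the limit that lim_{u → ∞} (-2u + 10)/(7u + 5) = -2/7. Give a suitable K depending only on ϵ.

Let ϵ > 0. We seek K > 0 such that u > K implies |(-2u + 10)/(7u + 5) + 2/7| < ϵ.
(-2u + 10)/(7u + 5) + 2/7 = (7(-2u + 10) − (-2)(7u + 5)) / (7(7u + 5)) = 80/(7(7u + 5)).
For u > 0 we have 7u + 5 > 7u, so |(-2u + 10)/(7u + 5) + 2/7| = 80/(7(7u + 5)) < 80/(7·7u) = (80/49)/u.
Thus |(-2u + 10)/(7u + 5) + 2/7| < ϵ whenever u > (80/49)/ϵ.
Take K = (80/49)/ϵ. If u > K then |(-2u + 10)/(7u + 5) + 2/7| < (80/49)/u < ϵ.

K = (80/49)/ϵ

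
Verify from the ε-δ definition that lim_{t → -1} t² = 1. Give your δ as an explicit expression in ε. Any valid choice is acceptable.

δ = min(2, ε/4)

Let ε > 0 be given. We seek δ > 0 with 0 < |t + 1| < δ ⇒ |t² − 1| < ε.
Factor: t² − 1 = (t + 1)(t - 1), so |t² − 1| = |t + 1|·|t - 1|.
Impose δ ≤ 2 so that |t| < 3; then |t - 1| ≤ 4.
Hence |t² − 1| ≤ 4|t + 1|, which is < ε once |t + 1| < ε/4.
Take δ = min(2, ε/4). If 0 < |t + 1| < δ then both bounds hold and |t² − 1| ≤ 4|t + 1| < 4·(ε/4) = ε.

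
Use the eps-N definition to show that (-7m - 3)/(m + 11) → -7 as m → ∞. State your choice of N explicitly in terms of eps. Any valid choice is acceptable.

Let eps > 0 be given. For m ≥ 1, |(-7m - 3)/(m + 11) + 7| = |74|/((m + 11)) = 74/((m + 11)).
Since m + 11 ≥ m for m ≥ 1, this is ≤ 74/(m) = 74/m.
So |(-7m - 3)/(m + 11) + 7| < eps whenever m > 74/eps.
Take N = 74/eps. If m > N then |(-7m - 3)/(m + 11) + 7| ≤ 74/m < eps.

N = 74/eps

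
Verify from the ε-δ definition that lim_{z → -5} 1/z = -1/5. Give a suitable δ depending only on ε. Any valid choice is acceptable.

δ = min(5/2, (25/2)ε)

Fix ε > 0. We seek δ > 0 such that 0 < |z + 5| < δ implies |1/z + 1/5| < ε.
|1/z + 1/5| = |-5 − z|/(5·|z|) = |z + 5|/(5|z|).
Require δ ≤ 5/2 so that |z| > 5 − 5/2 = 5/2, hence 5|z| > 25/2.
Then |1/z + 1/5| < |z + 5|/(25/2), which is < ε when |z + 5| < (25/2)ε.
Take δ = min(5/2, (25/2)ε). Then 0 < |z + 5| < δ gives both |z + 5| < 5/2 and |z + 5| < (25/2)ε, so |1/z + 1/5| < ε.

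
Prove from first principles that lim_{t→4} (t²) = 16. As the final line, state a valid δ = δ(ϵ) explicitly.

Let ϵ > 0. We seek δ > 0 with 0 < |t − 4| < δ ⇒ |t² − 16| < ϵ.
Factor: t² − 16 = (t − 4)(t + 4), so |t² − 16| = |t − 4|·|t + 4|.
Impose δ ≤ 1 so that |t| < 5; then |t + 4| ≤ 9.
Hence |t² − 16| ≤ 9|t − 4|, which is < ϵ once |t − 4| < ϵ/9.
Take δ = min(1, ϵ/9). If 0 < |t − 4| < δ then both bounds hold and |t² − 16| ≤ 9|t − 4| < 9·(ϵ/9) = ϵ.

δ = min(1, ϵ/9)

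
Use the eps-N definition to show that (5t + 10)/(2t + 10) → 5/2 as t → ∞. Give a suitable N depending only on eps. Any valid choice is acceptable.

Let eps > 0 be given. We seek N > 0 such that t > N implies |(5t + 10)/(2t + 10) − (5/2)| < eps.
(5t + 10)/(2t + 10) − (5/2) = (2(5t + 10) − 5(2t + 10)) / (2(2t + 10)) = -30/(2(2t + 10)).
For t > 0 we have 2t + 10 > 2t, so |(5t + 10)/(2t + 10) − (5/2)| = 30/(2(2t + 10)) < 30/(2·2t) = (15/2)/t.
Thus |(5t + 10)/(2t + 10) − (5/2)| < eps whenever t > (15/2)/eps.
Take N = (15/2)/eps. If t > N then |(5t + 10)/(2t + 10) − (5/2)| < (15/2)/t < eps.

N = (15/2)/eps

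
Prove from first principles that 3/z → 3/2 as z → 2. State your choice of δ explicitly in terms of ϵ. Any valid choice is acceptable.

Suppose ϵ > 0. We seek δ > 0 such that 0 < |z − 2| < δ implies |3/z − (3/2)| < ϵ.
|3/z − (3/2)| = 3·|2 − z|/(2·|z|) = 3|z − 2|/(2|z|).
Restrict δ ≤ 1. Then |z − 2| < 1 gives |z| > 1, so 2|z| > 2.
Then |3/z − (3/2)| < 3|z − 2|/2, which is < ϵ when |z − 2| < (2/3)ϵ.
Take δ = min(1, (2/3)ϵ). Then 0 < |z − 2| < δ gives both |z − 2| < 1 and |z − 2| < (2/3)ϵ, so |3/z − (3/2)| < ϵ.

δ = min(1, (2/3)ϵ)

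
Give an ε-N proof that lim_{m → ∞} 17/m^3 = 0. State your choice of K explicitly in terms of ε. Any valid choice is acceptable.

K = (17/ε)^{1/3}

Let ε > 0 be given. For m ≥ 1, |17/m^3 − 0| = 17/m^3.
17/m^3 < ε ⇔ m^3 > 17/ε ⇔ m > (17/ε)^{1/3}.
Take K = (17/ε)^{1/3}. Then m > K implies 17/m^3 < ε.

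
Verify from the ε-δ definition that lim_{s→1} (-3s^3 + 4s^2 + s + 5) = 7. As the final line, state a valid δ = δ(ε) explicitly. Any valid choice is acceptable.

Suppose ε > 0. We want δ > 0 such that 0 < |s − 1| < δ implies |(-3s^3 + 4s^2 + s + 5) − 7| < ε.
(-3s^3 + 4s^2 + s + 5) − 7 = -3s^3 + 4s^2 + s - 2 = (s − 1)(-3s^2 + s + 2).
So |(-3s^3 + 4s^2 + s + 5) − 7| = |s − 1|·|-3s^2 + s + 2|.
Require δ ≤ 2. Then |s − 1| < 2 gives |s| < 3, and by the triangle inequality |-3s^2 + s + 2| ≤ 3·3^2 + 3 + 2 = 32.
Hence |(-3s^3 + 4s^2 + s + 5) − 7| ≤ 32|s − 1| < ε provided |s − 1| < ε/32.
Choosing δ = min(2, ε/32) ensures both conditions, hence |(-3s^3 + 4s^2 + s + 5) − 7| < ε.

δ = min(2, ε/32)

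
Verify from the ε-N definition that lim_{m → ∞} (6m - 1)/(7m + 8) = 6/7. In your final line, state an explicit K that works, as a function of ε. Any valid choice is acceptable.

Let ε > 0 be given. For m ≥ 1, |(6m - 1)/(7m + 8) − (6/7)| = |-55|/(7(7m + 8)) = 55/(7(7m + 8)).
Since 7m + 8 ≥ 7m for m ≥ 1, this is ≤ 55/(7·7m) = (55/49)/m.
So |(6m - 1)/(7m + 8) − (6/7)| < ε whenever m > (55/49)/ε.
Take K = (55/49)/ε. If m > K then |(6m - 1)/(7m + 8) − (6/7)| ≤ (55/49)/m < ε.

K = (55/49)/ε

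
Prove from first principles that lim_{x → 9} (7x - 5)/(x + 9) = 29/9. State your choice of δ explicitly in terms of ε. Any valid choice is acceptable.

δ = min(9, (81/34)ε)

Fix ε > 0. We want δ > 0 with 0 < |x − 9| < δ ⇒ |(7x - 5)/(x + 9) − (29/9)| < ε.
Combining over a common denominator, (7x - 5)/(x + 9) − (29/9) = [(7x - 5)·18 − 58·(x + 9)] / [18·(x + 9)] = 68(x − 9) / (18(x + 9)).
So |(7x - 5)/(x + 9) − (29/9)| = 68|x − 9| / (18·|x + 9|).
Restrict δ ≤ 9. Then |x − 9| < 9 gives |x + 9| = |(x − 9) + 18| ≥ 18 − 9 = 9.
Hence |(7x - 5)/(x + 9) − (29/9)| < 68|x − 9|/(18·9) = (34/81)|x − 9|, which is < ε once |x − 9| < (81/34)ε.
Take δ = min(9, (81/34)ε). Then 0 < |x − 9| < δ forces both bounds, so |(7x - 5)/(x + 9) − (29/9)| < ε.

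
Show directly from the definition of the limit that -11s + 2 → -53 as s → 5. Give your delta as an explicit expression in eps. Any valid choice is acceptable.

delta = eps/11

Let eps > 0 be given. We need delta > 0 so that 0 < |s − 5| < delta implies |(-11s + 2) + 53| < eps.
|(-11s + 2) + 53| = |-11s + 55| = 11|s − 5|.
Thus it suffices that |s − 5| < eps/11.
Choosing delta = eps/11 gives |(-11s + 2) + 53| = 11|s − 5| < eps whenever |s − 5| < delta.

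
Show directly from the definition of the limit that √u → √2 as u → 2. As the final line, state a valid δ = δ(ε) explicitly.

Fix ε > 0. We want δ > 0 such that 0 < |u − 2| < δ implies |√u − √2| < ε.
Rationalise: √u − √2 = (u − 2)/(√u + √2), so |√u − √2| = |u − 2|/(√u + √2).
Restrict δ ≤ 2 so that |u − 2| < 2 forces u > 0, and then √u + √2 > √2.
Hence |√u − √2| < |u − 2|/√2, which is < ε once |u − 2| < √2·ε.
Take δ = min(2, √2·ε). If 0 < |u − 2| < δ then u > 0 and |√u − √2| < |u − 2|/√2 < ε.

δ = min(2, √2·ε)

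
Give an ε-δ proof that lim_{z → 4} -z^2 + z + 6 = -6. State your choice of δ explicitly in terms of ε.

Let ε > 0. We want δ > 0 such that 0 < |z − 4| < δ implies |(-z^2 + z + 6) + 6| < ε.
(-z^2 + z + 6) + 6 = -z^2 + z + 12 = (z − 4)(-z - 3).
So |(-z^2 + z + 6) + 6| = |z − 4|·|-z - 3|.
Assume first that |z − 4| < 2, so |z| < 6. Then |-z - 3| ≤ 6 + 3 = 9.
Hence |(-z^2 + z + 6) + 6| ≤ 9|z − 4| < ε provided |z − 4| < ε/9.
Choosing δ = min(2, ε/9) ensures both conditions, hence |(-z^2 + z + 6) + 6| < ε.

δ = min(2, ε/9)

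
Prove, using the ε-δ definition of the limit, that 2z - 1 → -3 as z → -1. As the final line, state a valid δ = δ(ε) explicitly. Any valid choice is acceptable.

Let ε > 0 be given. We need δ > 0 so that 0 < |z + 1| < δ implies |(2z - 1) + 3| < ε.
Since (2z - 1) + 3 = 2(z + 1), we have |(2z - 1) + 3| = 2|z + 1|.
So 2|z + 1| < ε exactly when |z + 1| < ε/2.
Choosing δ = ε/2 gives |(2z - 1) + 3| = 2|z + 1| < ε whenever |z + 1| < δ.

δ = ε/2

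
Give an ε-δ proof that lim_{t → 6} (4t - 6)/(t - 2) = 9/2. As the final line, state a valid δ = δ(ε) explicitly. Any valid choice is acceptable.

Suppose ε > 0. We want δ > 0 with 0 < |t − 6| < δ ⇒ |(4t - 6)/(t - 2) − (9/2)| < ε.
Combining over a common denominator, (4t - 6)/(t - 2) − (9/2) = [(4t - 6)·4 − 18·(t - 2)] / [4·(t - 2)] = -2(t − 6) / (4(t - 2)).
So |(4t - 6)/(t - 2) − (9/2)| = 2|t − 6| / (4·|t − 2|).
Restrict δ ≤ 2. Then |t − 6| < 2 gives |t − 2| = |(t − 6) + 4| ≥ 4 − 2 = 2.
Hence |(4t - 6)/(t - 2) − (9/2)| < 2|t − 6|/(4·2) = (1/4)|t − 6|, which is < ε once |t − 6| < 4ε.
Take δ = min(2, 4ε). Then 0 < |t − 6| < δ forces both bounds, so |(4t - 6)/(t - 2) − (9/2)| < ε.

δ = min(2, 4ε)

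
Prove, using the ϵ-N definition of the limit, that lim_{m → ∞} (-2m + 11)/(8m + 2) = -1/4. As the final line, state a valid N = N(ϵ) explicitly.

N = (23/16)/ϵ

Let ϵ > 0. For m ≥ 1, |(-2m + 11)/(8m + 2) + 1/4| = |92|/(8(8m + 2)) = 92/(8(8m + 2)).
Since 8m + 2 ≥ 8m for m ≥ 1, this is ≤ 92/(8·8m) = (23/16)/m.
So |(-2m + 11)/(8m + 2) + 1/4| < ϵ whenever m > (23/16)/ϵ.
Take N = (23/16)/ϵ. If m > N then |(-2m + 11)/(8m + 2) + 1/4| ≤ (23/16)/m < ϵ.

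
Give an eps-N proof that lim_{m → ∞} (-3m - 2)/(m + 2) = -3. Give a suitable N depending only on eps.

N = 4/eps

Suppose eps > 0. For m ≥ 1, |(-3m - 2)/(m + 2) + 3| = |4|/((m + 2)) = 4/((m + 2)).
Since m + 2 ≥ m for m ≥ 1, this is ≤ 4/(m) = 4/m.
So |(-3m - 2)/(m + 2) + 3| < eps whenever m > 4/eps.
Take N = 4/eps. If m > N then |(-3m - 2)/(m + 2) + 3| ≤ 4/m < eps.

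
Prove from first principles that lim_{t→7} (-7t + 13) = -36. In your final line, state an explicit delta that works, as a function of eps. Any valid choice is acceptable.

delta = eps/7

Let eps > 0. We need delta > 0 so that 0 < |t − 7| < delta implies |(-7t + 13) + 36| < eps.
Since (-7t + 13) + 36 = -7(t − 7), we have |(-7t + 13) + 36| = 7|t − 7|.
So 7|t − 7| < eps exactly when |t − 7| < eps/7.
Take delta = eps/7. If 0 < |t − 7| < delta then |(-7t + 13) + 36| = 7|t − 7| < 7·(eps/7) = eps.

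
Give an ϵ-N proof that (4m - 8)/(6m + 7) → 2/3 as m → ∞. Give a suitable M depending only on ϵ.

Let ϵ > 0. For m ≥ 1, |(4m - 8)/(6m + 7) − (2/3)| = |-76|/(6(6m + 7)) = 76/(6(6m + 7)).
Since 6m + 7 ≥ 6m for m ≥ 1, this is ≤ 76/(6·6m) = (19/9)/m.
So |(4m - 8)/(6m + 7) − (2/3)| < ϵ whenever m > (19/9)/ϵ.
Take M = (19/9)/ϵ. If m > M then |(4m - 8)/(6m + 7) − (2/3)| ≤ (19/9)/m < ϵ.

M = (19/9)/ϵ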